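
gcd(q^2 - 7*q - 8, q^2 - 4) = 1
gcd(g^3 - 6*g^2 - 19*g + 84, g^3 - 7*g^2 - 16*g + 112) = g^2 - 3*g - 28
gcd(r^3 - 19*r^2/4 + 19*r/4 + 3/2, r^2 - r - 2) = r - 2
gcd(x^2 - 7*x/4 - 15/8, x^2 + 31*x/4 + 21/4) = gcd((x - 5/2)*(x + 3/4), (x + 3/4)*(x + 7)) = x + 3/4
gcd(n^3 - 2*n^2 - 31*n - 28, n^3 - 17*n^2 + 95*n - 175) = n - 7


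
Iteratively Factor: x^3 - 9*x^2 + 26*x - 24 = (x - 4)*(x^2 - 5*x + 6) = (x - 4)*(x - 2)*(x - 3)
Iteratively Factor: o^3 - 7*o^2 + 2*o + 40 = (o + 2)*(o^2 - 9*o + 20) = (o - 5)*(o + 2)*(o - 4)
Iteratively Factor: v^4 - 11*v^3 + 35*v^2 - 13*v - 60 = (v + 1)*(v^3 - 12*v^2 + 47*v - 60) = (v - 5)*(v + 1)*(v^2 - 7*v + 12) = (v - 5)*(v - 4)*(v + 1)*(v - 3)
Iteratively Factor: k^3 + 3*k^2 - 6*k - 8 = (k + 1)*(k^2 + 2*k - 8) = (k + 1)*(k + 4)*(k - 2)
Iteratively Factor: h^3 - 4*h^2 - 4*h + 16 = (h + 2)*(h^2 - 6*h + 8) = (h - 4)*(h + 2)*(h - 2)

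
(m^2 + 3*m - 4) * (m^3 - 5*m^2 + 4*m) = m^5 - 2*m^4 - 15*m^3 + 32*m^2 - 16*m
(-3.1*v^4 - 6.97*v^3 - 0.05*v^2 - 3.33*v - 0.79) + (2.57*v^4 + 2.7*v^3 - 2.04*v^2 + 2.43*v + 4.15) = -0.53*v^4 - 4.27*v^3 - 2.09*v^2 - 0.9*v + 3.36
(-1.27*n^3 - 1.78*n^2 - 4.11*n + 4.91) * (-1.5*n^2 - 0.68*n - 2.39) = 1.905*n^5 + 3.5336*n^4 + 10.4107*n^3 - 0.316*n^2 + 6.4841*n - 11.7349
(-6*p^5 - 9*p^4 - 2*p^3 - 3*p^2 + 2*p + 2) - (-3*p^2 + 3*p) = -6*p^5 - 9*p^4 - 2*p^3 - p + 2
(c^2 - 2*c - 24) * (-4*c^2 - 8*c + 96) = -4*c^4 + 208*c^2 - 2304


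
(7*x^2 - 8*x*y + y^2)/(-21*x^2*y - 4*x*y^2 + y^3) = (-x + y)/(y*(3*x + y))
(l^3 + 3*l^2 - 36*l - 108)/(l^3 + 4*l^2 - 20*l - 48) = (l^2 - 3*l - 18)/(l^2 - 2*l - 8)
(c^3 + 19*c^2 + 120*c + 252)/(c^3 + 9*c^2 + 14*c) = (c^2 + 12*c + 36)/(c*(c + 2))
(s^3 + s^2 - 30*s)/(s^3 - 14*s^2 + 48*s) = (s^2 + s - 30)/(s^2 - 14*s + 48)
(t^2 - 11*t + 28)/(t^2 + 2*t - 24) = (t - 7)/(t + 6)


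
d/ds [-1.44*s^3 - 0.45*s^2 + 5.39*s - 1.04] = -4.32*s^2 - 0.9*s + 5.39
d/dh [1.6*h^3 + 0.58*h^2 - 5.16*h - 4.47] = 4.8*h^2 + 1.16*h - 5.16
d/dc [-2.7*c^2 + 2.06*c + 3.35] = 2.06 - 5.4*c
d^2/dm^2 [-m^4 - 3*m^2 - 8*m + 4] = -12*m^2 - 6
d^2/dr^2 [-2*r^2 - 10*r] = -4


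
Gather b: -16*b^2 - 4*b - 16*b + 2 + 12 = -16*b^2 - 20*b + 14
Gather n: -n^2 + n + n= -n^2 + 2*n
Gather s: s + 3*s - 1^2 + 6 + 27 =4*s + 32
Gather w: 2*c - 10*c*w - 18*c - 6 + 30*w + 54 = -16*c + w*(30 - 10*c) + 48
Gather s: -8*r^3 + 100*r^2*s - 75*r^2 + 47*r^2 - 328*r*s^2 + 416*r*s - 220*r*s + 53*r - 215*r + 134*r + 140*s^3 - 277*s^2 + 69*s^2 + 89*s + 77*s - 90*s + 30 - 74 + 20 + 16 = -8*r^3 - 28*r^2 - 28*r + 140*s^3 + s^2*(-328*r - 208) + s*(100*r^2 + 196*r + 76) - 8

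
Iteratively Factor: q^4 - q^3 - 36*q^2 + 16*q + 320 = (q + 4)*(q^3 - 5*q^2 - 16*q + 80) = (q - 4)*(q + 4)*(q^2 - q - 20) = (q - 5)*(q - 4)*(q + 4)*(q + 4)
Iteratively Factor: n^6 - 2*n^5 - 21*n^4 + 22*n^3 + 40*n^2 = (n)*(n^5 - 2*n^4 - 21*n^3 + 22*n^2 + 40*n) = n*(n + 4)*(n^4 - 6*n^3 + 3*n^2 + 10*n) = n*(n - 5)*(n + 4)*(n^3 - n^2 - 2*n) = n*(n - 5)*(n + 1)*(n + 4)*(n^2 - 2*n) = n^2*(n - 5)*(n + 1)*(n + 4)*(n - 2)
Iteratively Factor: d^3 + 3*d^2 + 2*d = (d)*(d^2 + 3*d + 2) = d*(d + 2)*(d + 1)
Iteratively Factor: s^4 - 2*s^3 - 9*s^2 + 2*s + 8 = (s - 1)*(s^3 - s^2 - 10*s - 8) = (s - 4)*(s - 1)*(s^2 + 3*s + 2) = (s - 4)*(s - 1)*(s + 2)*(s + 1)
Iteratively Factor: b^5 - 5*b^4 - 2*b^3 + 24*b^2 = (b - 3)*(b^4 - 2*b^3 - 8*b^2) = (b - 4)*(b - 3)*(b^3 + 2*b^2) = (b - 4)*(b - 3)*(b + 2)*(b^2) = b*(b - 4)*(b - 3)*(b + 2)*(b)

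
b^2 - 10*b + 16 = (b - 8)*(b - 2)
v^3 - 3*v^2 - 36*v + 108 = (v - 6)*(v - 3)*(v + 6)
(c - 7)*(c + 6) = c^2 - c - 42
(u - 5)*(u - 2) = u^2 - 7*u + 10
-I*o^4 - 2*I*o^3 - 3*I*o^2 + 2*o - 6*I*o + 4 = (o + 2)*(o - 2*I)*(o + I)*(-I*o + 1)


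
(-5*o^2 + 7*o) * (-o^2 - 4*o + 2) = 5*o^4 + 13*o^3 - 38*o^2 + 14*o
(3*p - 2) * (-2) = 4 - 6*p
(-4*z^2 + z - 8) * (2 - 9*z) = 36*z^3 - 17*z^2 + 74*z - 16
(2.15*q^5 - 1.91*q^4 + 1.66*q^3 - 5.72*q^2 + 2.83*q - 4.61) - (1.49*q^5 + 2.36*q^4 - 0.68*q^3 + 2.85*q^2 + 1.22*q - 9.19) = 0.66*q^5 - 4.27*q^4 + 2.34*q^3 - 8.57*q^2 + 1.61*q + 4.58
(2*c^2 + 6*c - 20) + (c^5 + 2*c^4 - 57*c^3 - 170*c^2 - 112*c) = c^5 + 2*c^4 - 57*c^3 - 168*c^2 - 106*c - 20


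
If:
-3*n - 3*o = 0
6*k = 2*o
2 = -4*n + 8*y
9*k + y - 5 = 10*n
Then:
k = 19/150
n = -19/50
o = 19/50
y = 3/50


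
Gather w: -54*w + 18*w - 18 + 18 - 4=-36*w - 4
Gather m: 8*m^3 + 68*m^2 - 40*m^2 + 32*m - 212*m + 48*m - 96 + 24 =8*m^3 + 28*m^2 - 132*m - 72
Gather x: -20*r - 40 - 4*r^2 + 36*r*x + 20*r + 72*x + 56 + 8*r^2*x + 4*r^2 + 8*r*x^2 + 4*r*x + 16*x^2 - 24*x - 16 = x^2*(8*r + 16) + x*(8*r^2 + 40*r + 48)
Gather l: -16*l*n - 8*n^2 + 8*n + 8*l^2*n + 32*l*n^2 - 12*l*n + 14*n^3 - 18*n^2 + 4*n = 8*l^2*n + l*(32*n^2 - 28*n) + 14*n^3 - 26*n^2 + 12*n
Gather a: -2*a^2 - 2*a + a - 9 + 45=-2*a^2 - a + 36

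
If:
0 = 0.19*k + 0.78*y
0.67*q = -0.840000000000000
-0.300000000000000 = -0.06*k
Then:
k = 5.00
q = -1.25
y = -1.22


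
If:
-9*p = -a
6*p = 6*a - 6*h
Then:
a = 9*p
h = 8*p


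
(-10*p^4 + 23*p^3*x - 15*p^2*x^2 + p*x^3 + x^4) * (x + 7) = -10*p^4*x - 70*p^4 + 23*p^3*x^2 + 161*p^3*x - 15*p^2*x^3 - 105*p^2*x^2 + p*x^4 + 7*p*x^3 + x^5 + 7*x^4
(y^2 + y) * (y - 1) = y^3 - y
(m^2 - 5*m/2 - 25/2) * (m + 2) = m^3 - m^2/2 - 35*m/2 - 25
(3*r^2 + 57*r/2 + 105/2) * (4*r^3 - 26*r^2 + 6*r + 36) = 12*r^5 + 36*r^4 - 513*r^3 - 1086*r^2 + 1341*r + 1890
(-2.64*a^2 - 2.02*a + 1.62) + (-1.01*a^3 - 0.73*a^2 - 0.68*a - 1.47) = -1.01*a^3 - 3.37*a^2 - 2.7*a + 0.15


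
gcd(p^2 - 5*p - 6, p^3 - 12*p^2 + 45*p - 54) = p - 6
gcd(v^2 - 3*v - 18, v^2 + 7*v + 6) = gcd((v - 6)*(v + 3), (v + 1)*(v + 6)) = 1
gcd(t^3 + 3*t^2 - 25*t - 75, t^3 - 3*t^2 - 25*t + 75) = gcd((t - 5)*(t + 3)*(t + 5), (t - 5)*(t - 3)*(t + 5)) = t^2 - 25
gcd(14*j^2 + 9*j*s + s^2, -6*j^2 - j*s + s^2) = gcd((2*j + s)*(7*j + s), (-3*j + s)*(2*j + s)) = 2*j + s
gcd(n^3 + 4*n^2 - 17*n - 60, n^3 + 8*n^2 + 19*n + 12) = n + 3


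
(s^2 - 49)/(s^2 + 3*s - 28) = (s - 7)/(s - 4)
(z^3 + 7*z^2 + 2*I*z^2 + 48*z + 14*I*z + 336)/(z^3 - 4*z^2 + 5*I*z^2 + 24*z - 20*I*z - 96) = (z^2 + z*(7 - 6*I) - 42*I)/(z^2 - z*(4 + 3*I) + 12*I)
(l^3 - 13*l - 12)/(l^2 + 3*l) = l - 3 - 4/l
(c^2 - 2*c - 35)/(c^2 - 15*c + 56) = (c + 5)/(c - 8)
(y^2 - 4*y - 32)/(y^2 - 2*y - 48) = (y + 4)/(y + 6)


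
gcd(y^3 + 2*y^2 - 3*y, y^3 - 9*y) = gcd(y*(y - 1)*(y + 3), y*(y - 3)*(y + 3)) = y^2 + 3*y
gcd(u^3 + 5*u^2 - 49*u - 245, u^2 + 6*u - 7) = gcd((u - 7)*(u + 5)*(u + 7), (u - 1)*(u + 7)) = u + 7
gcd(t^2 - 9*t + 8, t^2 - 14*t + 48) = t - 8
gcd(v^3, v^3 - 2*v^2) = v^2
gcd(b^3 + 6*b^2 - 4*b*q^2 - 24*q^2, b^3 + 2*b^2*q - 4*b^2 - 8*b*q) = b + 2*q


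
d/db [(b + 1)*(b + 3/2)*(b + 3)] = 3*b^2 + 11*b + 9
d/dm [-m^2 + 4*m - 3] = 4 - 2*m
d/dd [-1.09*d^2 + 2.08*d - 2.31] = 2.08 - 2.18*d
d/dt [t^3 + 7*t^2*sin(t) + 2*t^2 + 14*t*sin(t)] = 7*t^2*cos(t) + 3*t^2 + 14*sqrt(2)*t*sin(t + pi/4) + 4*t + 14*sin(t)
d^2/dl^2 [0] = 0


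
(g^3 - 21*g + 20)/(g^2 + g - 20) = g - 1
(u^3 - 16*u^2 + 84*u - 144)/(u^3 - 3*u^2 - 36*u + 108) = (u^2 - 10*u + 24)/(u^2 + 3*u - 18)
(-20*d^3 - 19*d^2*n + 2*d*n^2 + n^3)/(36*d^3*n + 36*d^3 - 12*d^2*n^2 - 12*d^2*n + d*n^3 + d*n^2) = (-20*d^3 - 19*d^2*n + 2*d*n^2 + n^3)/(d*(36*d^2*n + 36*d^2 - 12*d*n^2 - 12*d*n + n^3 + n^2))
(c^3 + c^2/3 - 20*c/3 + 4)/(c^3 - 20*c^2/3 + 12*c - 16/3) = (c + 3)/(c - 4)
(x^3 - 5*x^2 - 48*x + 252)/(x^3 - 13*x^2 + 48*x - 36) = (x + 7)/(x - 1)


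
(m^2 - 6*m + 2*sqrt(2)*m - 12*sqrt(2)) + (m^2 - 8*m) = 2*m^2 - 14*m + 2*sqrt(2)*m - 12*sqrt(2)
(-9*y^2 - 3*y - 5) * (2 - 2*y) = 18*y^3 - 12*y^2 + 4*y - 10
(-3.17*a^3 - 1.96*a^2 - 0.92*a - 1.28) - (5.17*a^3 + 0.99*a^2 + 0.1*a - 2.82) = -8.34*a^3 - 2.95*a^2 - 1.02*a + 1.54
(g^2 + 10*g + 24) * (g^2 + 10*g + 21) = g^4 + 20*g^3 + 145*g^2 + 450*g + 504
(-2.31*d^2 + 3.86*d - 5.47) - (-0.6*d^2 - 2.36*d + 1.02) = -1.71*d^2 + 6.22*d - 6.49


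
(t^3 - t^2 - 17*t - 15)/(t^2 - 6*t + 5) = (t^2 + 4*t + 3)/(t - 1)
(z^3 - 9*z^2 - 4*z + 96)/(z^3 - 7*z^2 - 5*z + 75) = (z^2 - 12*z + 32)/(z^2 - 10*z + 25)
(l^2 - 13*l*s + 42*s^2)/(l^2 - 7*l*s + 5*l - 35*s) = (l - 6*s)/(l + 5)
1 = 1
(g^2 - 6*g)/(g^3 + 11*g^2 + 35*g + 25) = g*(g - 6)/(g^3 + 11*g^2 + 35*g + 25)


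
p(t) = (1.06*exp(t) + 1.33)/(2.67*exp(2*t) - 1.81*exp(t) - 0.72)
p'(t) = (1.06*exp(t) + 1.33)*(-5.34*exp(2*t) + 1.81*exp(t))/(2.67*exp(2*t) - 1.81*exp(t) - 0.72)^2 + 1.06*exp(t)/(2.67*exp(2*t) - 1.81*exp(t) - 0.72) = (-2.8302*exp(2*t) - 7.1022*exp(t) + 1.6441)*exp(t)/(7.1289*exp(4*t) - 9.6654*exp(3*t) - 0.5687*exp(2*t) + 2.6064*exp(t) + 0.5184)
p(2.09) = 0.06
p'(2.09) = -0.08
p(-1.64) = -1.58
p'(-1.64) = 0.03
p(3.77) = 0.01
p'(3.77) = -0.01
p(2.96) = 0.02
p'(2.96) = -0.02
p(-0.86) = -1.76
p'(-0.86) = -0.78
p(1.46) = 0.14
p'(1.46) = -0.21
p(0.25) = 1.98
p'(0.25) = -8.45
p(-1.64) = -1.58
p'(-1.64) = 0.03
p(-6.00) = -1.84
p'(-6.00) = 0.01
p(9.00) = 0.00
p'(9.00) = 0.00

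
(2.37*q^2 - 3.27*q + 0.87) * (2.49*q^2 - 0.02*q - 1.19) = 5.9013*q^4 - 8.1897*q^3 - 0.5886*q^2 + 3.8739*q - 1.0353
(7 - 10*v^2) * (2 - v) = 10*v^3 - 20*v^2 - 7*v + 14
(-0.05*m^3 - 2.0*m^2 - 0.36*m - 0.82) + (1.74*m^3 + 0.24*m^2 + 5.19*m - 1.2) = 1.69*m^3 - 1.76*m^2 + 4.83*m - 2.02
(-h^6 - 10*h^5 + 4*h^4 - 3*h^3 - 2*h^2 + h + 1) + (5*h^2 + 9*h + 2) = -h^6 - 10*h^5 + 4*h^4 - 3*h^3 + 3*h^2 + 10*h + 3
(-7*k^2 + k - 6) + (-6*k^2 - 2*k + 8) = -13*k^2 - k + 2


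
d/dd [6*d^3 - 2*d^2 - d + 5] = 18*d^2 - 4*d - 1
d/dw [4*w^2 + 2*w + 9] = 8*w + 2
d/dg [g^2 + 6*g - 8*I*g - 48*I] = 2*g + 6 - 8*I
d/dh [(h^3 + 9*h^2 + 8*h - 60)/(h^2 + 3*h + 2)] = (h^4 + 6*h^3 + 25*h^2 + 156*h + 196)/(h^4 + 6*h^3 + 13*h^2 + 12*h + 4)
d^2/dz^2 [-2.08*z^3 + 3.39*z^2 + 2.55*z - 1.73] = 6.78 - 12.48*z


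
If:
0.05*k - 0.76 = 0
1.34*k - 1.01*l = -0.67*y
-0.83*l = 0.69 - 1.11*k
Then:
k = 15.20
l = 19.50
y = -1.01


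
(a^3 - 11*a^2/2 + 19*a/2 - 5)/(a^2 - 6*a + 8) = (2*a^2 - 7*a + 5)/(2*(a - 4))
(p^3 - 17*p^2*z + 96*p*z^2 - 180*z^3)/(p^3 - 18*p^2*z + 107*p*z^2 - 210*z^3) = (-p + 6*z)/(-p + 7*z)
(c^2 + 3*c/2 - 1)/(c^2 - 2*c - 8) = (c - 1/2)/(c - 4)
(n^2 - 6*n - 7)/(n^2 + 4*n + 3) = (n - 7)/(n + 3)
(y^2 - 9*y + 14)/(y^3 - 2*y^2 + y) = (y^2 - 9*y + 14)/(y*(y^2 - 2*y + 1))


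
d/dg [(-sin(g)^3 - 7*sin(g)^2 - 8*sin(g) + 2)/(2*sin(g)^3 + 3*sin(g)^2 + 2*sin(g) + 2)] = (11*sin(g)^4 + 28*sin(g)^3 - 8*sin(g)^2 - 40*sin(g) - 20)*cos(g)/(2*sin(g)^3 + 3*sin(g)^2 + 2*sin(g) + 2)^2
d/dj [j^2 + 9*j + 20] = 2*j + 9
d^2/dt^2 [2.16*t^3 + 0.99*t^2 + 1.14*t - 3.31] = 12.96*t + 1.98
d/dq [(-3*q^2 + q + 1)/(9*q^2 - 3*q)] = (1 - 6*q)/(3*q^2*(9*q^2 - 6*q + 1))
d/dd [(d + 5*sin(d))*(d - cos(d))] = (d + 5*sin(d))*(sin(d) + 1) + (d - cos(d))*(5*cos(d) + 1)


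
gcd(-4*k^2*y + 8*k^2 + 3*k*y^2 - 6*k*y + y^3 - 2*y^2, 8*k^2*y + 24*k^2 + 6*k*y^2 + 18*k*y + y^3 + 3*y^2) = 4*k + y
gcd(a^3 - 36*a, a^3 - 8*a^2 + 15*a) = a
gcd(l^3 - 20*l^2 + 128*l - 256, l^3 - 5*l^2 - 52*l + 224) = l^2 - 12*l + 32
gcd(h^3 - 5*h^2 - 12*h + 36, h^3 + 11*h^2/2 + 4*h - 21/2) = h + 3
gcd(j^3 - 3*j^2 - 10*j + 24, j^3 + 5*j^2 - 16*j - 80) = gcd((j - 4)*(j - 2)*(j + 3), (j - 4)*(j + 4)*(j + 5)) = j - 4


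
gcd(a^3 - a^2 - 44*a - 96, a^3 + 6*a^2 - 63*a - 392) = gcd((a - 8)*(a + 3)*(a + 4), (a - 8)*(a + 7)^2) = a - 8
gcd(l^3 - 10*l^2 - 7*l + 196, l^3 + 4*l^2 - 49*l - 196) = l^2 - 3*l - 28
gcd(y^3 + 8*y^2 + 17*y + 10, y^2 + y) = y + 1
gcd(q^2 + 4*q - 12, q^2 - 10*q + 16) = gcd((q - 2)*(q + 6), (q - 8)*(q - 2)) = q - 2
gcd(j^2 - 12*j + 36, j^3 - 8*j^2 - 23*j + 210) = j - 6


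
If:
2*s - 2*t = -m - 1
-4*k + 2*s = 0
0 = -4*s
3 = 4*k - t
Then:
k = 0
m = -7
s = 0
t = -3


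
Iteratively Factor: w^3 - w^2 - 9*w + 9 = (w - 1)*(w^2 - 9) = (w - 1)*(w + 3)*(w - 3)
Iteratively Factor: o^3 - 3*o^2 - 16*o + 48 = (o - 3)*(o^2 - 16) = (o - 4)*(o - 3)*(o + 4)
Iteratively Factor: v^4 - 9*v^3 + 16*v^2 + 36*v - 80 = (v - 5)*(v^3 - 4*v^2 - 4*v + 16) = (v - 5)*(v - 4)*(v^2 - 4) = (v - 5)*(v - 4)*(v - 2)*(v + 2)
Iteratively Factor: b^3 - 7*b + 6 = (b - 2)*(b^2 + 2*b - 3) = (b - 2)*(b - 1)*(b + 3)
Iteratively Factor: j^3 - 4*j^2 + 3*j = (j - 1)*(j^2 - 3*j) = j*(j - 1)*(j - 3)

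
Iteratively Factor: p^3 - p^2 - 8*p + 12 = (p - 2)*(p^2 + p - 6) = (p - 2)^2*(p + 3)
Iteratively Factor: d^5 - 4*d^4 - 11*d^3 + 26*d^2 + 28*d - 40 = (d - 5)*(d^4 + d^3 - 6*d^2 - 4*d + 8) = (d - 5)*(d - 2)*(d^3 + 3*d^2 - 4) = (d - 5)*(d - 2)*(d + 2)*(d^2 + d - 2) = (d - 5)*(d - 2)*(d - 1)*(d + 2)*(d + 2)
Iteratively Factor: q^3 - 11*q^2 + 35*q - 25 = (q - 5)*(q^2 - 6*q + 5) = (q - 5)^2*(q - 1)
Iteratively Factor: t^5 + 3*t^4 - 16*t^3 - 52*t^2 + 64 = (t + 2)*(t^4 + t^3 - 18*t^2 - 16*t + 32) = (t - 1)*(t + 2)*(t^3 + 2*t^2 - 16*t - 32) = (t - 1)*(t + 2)*(t + 4)*(t^2 - 2*t - 8) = (t - 1)*(t + 2)^2*(t + 4)*(t - 4)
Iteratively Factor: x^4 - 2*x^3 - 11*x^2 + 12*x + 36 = (x + 2)*(x^3 - 4*x^2 - 3*x + 18) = (x - 3)*(x + 2)*(x^2 - x - 6) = (x - 3)*(x + 2)^2*(x - 3)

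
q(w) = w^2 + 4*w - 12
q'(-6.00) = -8.00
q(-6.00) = 0.00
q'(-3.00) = -2.00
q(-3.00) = -15.00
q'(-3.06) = -2.12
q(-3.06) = -14.88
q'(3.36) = 10.72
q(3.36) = 12.73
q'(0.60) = 5.20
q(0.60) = -9.24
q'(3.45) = 10.90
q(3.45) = 13.70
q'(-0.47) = 3.06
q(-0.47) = -13.66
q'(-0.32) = 3.36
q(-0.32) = -13.18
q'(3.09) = 10.18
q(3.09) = 9.91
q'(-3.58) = -3.16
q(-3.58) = -13.50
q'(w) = 2*w + 4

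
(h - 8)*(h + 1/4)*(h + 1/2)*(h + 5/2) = h^4 - 19*h^3/4 - 24*h^2 - 251*h/16 - 5/2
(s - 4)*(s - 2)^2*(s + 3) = s^4 - 5*s^3 - 4*s^2 + 44*s - 48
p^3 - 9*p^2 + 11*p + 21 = (p - 7)*(p - 3)*(p + 1)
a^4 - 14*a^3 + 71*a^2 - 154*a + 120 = (a - 5)*(a - 4)*(a - 3)*(a - 2)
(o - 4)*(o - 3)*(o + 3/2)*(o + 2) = o^4 - 7*o^3/2 - 19*o^2/2 + 21*o + 36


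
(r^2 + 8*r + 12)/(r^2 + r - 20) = (r^2 + 8*r + 12)/(r^2 + r - 20)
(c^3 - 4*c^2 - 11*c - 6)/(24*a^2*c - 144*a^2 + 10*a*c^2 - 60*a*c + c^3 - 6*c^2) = (c^2 + 2*c + 1)/(24*a^2 + 10*a*c + c^2)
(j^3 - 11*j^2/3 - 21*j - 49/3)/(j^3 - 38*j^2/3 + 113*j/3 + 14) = (3*j^2 + 10*j + 7)/(3*j^2 - 17*j - 6)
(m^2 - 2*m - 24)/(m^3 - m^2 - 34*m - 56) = (m - 6)/(m^2 - 5*m - 14)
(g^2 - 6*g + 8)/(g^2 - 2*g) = (g - 4)/g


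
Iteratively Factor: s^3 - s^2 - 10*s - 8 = (s - 4)*(s^2 + 3*s + 2) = (s - 4)*(s + 1)*(s + 2)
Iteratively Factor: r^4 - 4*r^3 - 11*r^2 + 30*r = (r + 3)*(r^3 - 7*r^2 + 10*r) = (r - 2)*(r + 3)*(r^2 - 5*r) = r*(r - 2)*(r + 3)*(r - 5)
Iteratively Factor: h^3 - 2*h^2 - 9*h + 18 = (h - 3)*(h^2 + h - 6) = (h - 3)*(h + 3)*(h - 2)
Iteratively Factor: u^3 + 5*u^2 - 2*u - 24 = (u + 4)*(u^2 + u - 6) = (u + 3)*(u + 4)*(u - 2)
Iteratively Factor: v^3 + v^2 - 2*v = (v - 1)*(v^2 + 2*v) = v*(v - 1)*(v + 2)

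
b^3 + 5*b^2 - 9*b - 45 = (b - 3)*(b + 3)*(b + 5)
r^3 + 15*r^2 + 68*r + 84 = (r + 2)*(r + 6)*(r + 7)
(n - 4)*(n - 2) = n^2 - 6*n + 8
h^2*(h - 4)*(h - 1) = h^4 - 5*h^3 + 4*h^2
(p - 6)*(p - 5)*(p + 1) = p^3 - 10*p^2 + 19*p + 30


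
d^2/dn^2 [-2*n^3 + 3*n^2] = 6 - 12*n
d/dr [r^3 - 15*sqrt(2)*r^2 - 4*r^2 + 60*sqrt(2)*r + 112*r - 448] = 3*r^2 - 30*sqrt(2)*r - 8*r + 60*sqrt(2) + 112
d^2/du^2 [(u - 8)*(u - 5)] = 2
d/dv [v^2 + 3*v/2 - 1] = 2*v + 3/2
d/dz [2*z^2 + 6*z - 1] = 4*z + 6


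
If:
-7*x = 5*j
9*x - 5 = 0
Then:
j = -7/9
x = 5/9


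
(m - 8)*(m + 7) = m^2 - m - 56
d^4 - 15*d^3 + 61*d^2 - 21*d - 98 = (d - 7)^2*(d - 2)*(d + 1)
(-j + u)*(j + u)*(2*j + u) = -2*j^3 - j^2*u + 2*j*u^2 + u^3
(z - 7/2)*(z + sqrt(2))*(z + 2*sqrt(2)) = z^3 - 7*z^2/2 + 3*sqrt(2)*z^2 - 21*sqrt(2)*z/2 + 4*z - 14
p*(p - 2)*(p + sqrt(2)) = p^3 - 2*p^2 + sqrt(2)*p^2 - 2*sqrt(2)*p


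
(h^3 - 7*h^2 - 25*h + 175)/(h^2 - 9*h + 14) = (h^2 - 25)/(h - 2)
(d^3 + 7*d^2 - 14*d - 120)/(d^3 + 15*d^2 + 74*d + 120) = (d - 4)/(d + 4)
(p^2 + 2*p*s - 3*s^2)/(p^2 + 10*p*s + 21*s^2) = (p - s)/(p + 7*s)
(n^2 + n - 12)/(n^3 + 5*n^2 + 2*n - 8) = (n - 3)/(n^2 + n - 2)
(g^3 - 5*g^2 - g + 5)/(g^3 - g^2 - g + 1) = (g - 5)/(g - 1)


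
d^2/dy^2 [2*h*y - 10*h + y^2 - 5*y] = 2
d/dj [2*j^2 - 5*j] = 4*j - 5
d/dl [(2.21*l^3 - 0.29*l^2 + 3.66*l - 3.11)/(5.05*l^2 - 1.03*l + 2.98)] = (11.1605*l^4 - 4.5526*l^3 + 1.5731*l^2 + 29.6826*l + 7.7035)/(25.5025*l^4 - 10.403*l^3 + 31.1589*l^2 - 6.1388*l + 8.8804)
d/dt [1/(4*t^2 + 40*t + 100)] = (-t - 5)/(2*(t^2 + 10*t + 25)^2)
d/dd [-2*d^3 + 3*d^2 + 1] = 6*d*(1 - d)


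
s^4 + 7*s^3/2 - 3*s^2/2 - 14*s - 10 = (s - 2)*(s + 1)*(s + 2)*(s + 5/2)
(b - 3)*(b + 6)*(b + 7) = b^3 + 10*b^2 + 3*b - 126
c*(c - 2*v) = c^2 - 2*c*v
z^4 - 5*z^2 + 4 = (z - 2)*(z - 1)*(z + 1)*(z + 2)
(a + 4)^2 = a^2 + 8*a + 16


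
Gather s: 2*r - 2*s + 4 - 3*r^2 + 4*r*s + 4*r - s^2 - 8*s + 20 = -3*r^2 + 6*r - s^2 + s*(4*r - 10) + 24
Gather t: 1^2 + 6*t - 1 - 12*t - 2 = -6*t - 2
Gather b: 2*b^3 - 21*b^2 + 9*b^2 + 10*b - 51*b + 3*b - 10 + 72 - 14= 2*b^3 - 12*b^2 - 38*b + 48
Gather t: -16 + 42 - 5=21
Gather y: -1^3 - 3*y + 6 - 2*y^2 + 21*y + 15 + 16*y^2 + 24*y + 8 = 14*y^2 + 42*y + 28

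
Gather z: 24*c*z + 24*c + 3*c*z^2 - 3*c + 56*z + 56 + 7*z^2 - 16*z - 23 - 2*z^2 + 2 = 21*c + z^2*(3*c + 5) + z*(24*c + 40) + 35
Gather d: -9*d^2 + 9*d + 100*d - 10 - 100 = -9*d^2 + 109*d - 110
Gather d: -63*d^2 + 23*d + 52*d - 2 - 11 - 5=-63*d^2 + 75*d - 18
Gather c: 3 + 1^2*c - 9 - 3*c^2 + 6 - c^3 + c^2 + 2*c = -c^3 - 2*c^2 + 3*c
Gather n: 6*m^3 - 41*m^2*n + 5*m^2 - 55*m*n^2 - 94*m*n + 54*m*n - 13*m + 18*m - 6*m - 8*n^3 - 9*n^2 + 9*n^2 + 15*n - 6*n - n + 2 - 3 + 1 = 6*m^3 + 5*m^2 - 55*m*n^2 - m - 8*n^3 + n*(-41*m^2 - 40*m + 8)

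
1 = 1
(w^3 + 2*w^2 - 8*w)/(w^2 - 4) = w*(w + 4)/(w + 2)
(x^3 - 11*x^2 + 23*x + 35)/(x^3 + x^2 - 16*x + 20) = (x^3 - 11*x^2 + 23*x + 35)/(x^3 + x^2 - 16*x + 20)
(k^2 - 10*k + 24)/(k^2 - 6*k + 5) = (k^2 - 10*k + 24)/(k^2 - 6*k + 5)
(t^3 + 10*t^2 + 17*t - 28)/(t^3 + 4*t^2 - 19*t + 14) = (t + 4)/(t - 2)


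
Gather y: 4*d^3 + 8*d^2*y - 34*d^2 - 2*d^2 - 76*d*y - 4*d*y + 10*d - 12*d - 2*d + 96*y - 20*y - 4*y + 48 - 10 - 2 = 4*d^3 - 36*d^2 - 4*d + y*(8*d^2 - 80*d + 72) + 36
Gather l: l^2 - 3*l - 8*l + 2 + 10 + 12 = l^2 - 11*l + 24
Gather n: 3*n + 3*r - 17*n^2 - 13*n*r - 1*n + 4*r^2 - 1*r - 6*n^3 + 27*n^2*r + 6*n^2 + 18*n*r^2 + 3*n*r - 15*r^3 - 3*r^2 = -6*n^3 + n^2*(27*r - 11) + n*(18*r^2 - 10*r + 2) - 15*r^3 + r^2 + 2*r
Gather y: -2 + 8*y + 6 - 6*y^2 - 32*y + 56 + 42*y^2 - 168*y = 36*y^2 - 192*y + 60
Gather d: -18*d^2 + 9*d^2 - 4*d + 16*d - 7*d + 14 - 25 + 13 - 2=-9*d^2 + 5*d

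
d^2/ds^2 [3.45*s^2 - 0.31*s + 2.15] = 6.90000000000000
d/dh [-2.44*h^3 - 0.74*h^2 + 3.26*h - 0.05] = -7.32*h^2 - 1.48*h + 3.26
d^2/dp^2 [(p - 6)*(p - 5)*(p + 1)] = 6*p - 20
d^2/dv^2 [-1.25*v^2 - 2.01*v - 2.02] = -2.50000000000000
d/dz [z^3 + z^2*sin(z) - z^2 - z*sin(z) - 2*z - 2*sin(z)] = z^2*cos(z) + 3*z^2 + 2*z*sin(z) - z*cos(z) - 2*z - sin(z) - 2*cos(z) - 2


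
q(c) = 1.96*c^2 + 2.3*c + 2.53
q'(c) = 3.92*c + 2.3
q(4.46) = 51.78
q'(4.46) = 19.78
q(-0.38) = 1.94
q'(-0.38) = 0.81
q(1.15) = 7.77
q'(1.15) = 6.81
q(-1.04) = 2.26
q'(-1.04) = -1.78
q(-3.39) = 17.26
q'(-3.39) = -10.99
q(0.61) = 4.66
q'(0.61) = 4.69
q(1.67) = 11.84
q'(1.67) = 8.85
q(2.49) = 20.41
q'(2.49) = 12.06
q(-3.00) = 13.27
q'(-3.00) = -9.46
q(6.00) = 86.89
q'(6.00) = 25.82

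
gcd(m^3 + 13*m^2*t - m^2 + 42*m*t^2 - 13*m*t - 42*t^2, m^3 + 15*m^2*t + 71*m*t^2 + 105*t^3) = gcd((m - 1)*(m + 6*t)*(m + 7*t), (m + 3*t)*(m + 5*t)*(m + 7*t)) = m + 7*t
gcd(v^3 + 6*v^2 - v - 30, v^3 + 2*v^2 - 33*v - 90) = v^2 + 8*v + 15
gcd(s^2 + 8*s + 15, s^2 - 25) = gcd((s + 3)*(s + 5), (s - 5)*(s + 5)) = s + 5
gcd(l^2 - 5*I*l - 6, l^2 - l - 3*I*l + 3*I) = l - 3*I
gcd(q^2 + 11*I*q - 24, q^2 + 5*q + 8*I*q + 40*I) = q + 8*I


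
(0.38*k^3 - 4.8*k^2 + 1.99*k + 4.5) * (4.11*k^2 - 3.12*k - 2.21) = 1.5618*k^5 - 20.9136*k^4 + 22.3151*k^3 + 22.8942*k^2 - 18.4379*k - 9.945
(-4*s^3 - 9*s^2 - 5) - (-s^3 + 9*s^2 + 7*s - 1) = -3*s^3 - 18*s^2 - 7*s - 4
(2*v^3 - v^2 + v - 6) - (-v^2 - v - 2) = 2*v^3 + 2*v - 4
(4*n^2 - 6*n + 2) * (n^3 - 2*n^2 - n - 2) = 4*n^5 - 14*n^4 + 10*n^3 - 6*n^2 + 10*n - 4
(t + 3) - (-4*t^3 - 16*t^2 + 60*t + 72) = 4*t^3 + 16*t^2 - 59*t - 69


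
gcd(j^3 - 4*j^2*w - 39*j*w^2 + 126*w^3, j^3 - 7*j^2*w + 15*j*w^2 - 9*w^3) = -j + 3*w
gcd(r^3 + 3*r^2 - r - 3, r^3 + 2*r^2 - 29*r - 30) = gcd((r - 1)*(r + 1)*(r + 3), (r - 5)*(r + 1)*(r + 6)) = r + 1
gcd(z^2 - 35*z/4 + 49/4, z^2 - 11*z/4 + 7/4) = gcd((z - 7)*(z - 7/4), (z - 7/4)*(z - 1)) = z - 7/4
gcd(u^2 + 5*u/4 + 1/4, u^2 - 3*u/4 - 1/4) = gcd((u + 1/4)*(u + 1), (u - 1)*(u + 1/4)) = u + 1/4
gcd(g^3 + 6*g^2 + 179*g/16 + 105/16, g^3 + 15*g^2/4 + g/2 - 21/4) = g^2 + 19*g/4 + 21/4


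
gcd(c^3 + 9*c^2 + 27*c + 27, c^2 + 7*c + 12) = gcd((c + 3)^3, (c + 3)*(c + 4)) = c + 3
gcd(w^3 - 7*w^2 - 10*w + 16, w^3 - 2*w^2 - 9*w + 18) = 1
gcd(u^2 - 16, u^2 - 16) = u^2 - 16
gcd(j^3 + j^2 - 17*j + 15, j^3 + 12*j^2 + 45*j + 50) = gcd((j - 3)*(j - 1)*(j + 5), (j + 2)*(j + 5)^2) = j + 5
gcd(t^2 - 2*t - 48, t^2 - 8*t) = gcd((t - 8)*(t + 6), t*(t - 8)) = t - 8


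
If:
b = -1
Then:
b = -1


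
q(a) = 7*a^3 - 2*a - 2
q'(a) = 21*a^2 - 2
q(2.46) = 97.29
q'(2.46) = 125.08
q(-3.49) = -292.58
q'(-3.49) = 253.78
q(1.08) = 4.66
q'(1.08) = 22.49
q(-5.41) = -1099.56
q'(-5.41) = 612.63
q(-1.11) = -9.35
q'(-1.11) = 23.87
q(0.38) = -2.38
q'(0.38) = 1.03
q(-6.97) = -2358.32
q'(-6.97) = 1018.20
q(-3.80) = -378.50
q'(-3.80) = 301.24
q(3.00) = 181.00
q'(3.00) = 187.00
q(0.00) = -2.00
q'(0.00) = -2.00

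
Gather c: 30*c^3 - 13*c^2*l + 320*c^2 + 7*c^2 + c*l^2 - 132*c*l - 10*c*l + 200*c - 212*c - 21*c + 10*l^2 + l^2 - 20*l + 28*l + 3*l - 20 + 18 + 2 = 30*c^3 + c^2*(327 - 13*l) + c*(l^2 - 142*l - 33) + 11*l^2 + 11*l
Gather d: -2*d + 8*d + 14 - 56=6*d - 42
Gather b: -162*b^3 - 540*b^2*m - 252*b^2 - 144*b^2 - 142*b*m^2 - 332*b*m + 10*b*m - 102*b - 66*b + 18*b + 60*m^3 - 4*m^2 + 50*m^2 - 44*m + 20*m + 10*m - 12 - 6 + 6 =-162*b^3 + b^2*(-540*m - 396) + b*(-142*m^2 - 322*m - 150) + 60*m^3 + 46*m^2 - 14*m - 12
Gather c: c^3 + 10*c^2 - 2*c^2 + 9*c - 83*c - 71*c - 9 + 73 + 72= c^3 + 8*c^2 - 145*c + 136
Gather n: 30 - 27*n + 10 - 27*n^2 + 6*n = -27*n^2 - 21*n + 40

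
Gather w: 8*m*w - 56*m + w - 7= -56*m + w*(8*m + 1) - 7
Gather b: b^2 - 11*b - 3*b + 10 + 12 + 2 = b^2 - 14*b + 24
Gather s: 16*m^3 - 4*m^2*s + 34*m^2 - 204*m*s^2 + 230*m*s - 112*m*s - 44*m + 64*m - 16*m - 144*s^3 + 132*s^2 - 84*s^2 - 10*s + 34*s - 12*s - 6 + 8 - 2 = 16*m^3 + 34*m^2 + 4*m - 144*s^3 + s^2*(48 - 204*m) + s*(-4*m^2 + 118*m + 12)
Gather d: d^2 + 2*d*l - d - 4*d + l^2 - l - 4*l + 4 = d^2 + d*(2*l - 5) + l^2 - 5*l + 4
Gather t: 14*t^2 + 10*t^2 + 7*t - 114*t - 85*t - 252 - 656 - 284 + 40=24*t^2 - 192*t - 1152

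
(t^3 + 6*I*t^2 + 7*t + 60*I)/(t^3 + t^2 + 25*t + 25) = (t^2 + I*t + 12)/(t^2 + t*(1 - 5*I) - 5*I)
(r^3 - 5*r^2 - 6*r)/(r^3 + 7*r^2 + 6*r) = (r - 6)/(r + 6)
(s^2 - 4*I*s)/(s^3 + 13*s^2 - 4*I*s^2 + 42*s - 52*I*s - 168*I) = s/(s^2 + 13*s + 42)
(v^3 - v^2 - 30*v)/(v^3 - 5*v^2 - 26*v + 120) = v/(v - 4)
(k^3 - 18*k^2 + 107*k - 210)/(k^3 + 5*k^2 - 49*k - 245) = (k^2 - 11*k + 30)/(k^2 + 12*k + 35)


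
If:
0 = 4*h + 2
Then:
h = -1/2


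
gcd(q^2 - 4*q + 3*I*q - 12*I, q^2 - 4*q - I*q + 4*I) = q - 4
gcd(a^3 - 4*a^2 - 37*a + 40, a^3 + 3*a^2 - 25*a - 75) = a + 5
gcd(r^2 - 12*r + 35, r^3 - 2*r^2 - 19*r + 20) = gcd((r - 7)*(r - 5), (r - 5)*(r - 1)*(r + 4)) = r - 5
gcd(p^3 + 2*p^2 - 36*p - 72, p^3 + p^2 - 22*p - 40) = p + 2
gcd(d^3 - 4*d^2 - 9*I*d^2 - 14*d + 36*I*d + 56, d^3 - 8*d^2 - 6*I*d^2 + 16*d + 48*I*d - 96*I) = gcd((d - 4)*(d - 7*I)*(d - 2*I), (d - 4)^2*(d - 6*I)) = d - 4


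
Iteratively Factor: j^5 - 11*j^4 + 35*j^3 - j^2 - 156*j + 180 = (j - 3)*(j^4 - 8*j^3 + 11*j^2 + 32*j - 60) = (j - 3)*(j + 2)*(j^3 - 10*j^2 + 31*j - 30) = (j - 5)*(j - 3)*(j + 2)*(j^2 - 5*j + 6) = (j - 5)*(j - 3)^2*(j + 2)*(j - 2)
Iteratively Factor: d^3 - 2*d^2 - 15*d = (d)*(d^2 - 2*d - 15) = d*(d + 3)*(d - 5)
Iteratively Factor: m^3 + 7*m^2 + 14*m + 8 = (m + 2)*(m^2 + 5*m + 4) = (m + 2)*(m + 4)*(m + 1)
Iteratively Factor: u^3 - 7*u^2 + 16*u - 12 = (u - 2)*(u^2 - 5*u + 6) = (u - 3)*(u - 2)*(u - 2)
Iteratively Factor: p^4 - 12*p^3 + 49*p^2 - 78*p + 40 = (p - 5)*(p^3 - 7*p^2 + 14*p - 8) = (p - 5)*(p - 2)*(p^2 - 5*p + 4) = (p - 5)*(p - 4)*(p - 2)*(p - 1)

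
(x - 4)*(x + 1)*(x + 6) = x^3 + 3*x^2 - 22*x - 24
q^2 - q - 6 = (q - 3)*(q + 2)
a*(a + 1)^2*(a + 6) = a^4 + 8*a^3 + 13*a^2 + 6*a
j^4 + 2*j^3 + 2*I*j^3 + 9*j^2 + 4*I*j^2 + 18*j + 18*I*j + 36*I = (j + 2)*(j - 3*I)*(j + 2*I)*(j + 3*I)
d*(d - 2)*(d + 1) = d^3 - d^2 - 2*d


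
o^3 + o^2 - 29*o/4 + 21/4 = (o - 3/2)*(o - 1)*(o + 7/2)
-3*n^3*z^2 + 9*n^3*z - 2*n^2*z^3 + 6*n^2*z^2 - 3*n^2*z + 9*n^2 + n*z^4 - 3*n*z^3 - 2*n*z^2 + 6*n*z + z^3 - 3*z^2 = (-3*n + z)*(n + z)*(z - 3)*(n*z + 1)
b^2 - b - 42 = (b - 7)*(b + 6)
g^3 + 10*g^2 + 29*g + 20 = (g + 1)*(g + 4)*(g + 5)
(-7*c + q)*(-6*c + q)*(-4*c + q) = -168*c^3 + 94*c^2*q - 17*c*q^2 + q^3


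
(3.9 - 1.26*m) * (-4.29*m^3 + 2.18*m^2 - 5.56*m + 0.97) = 5.4054*m^4 - 19.4778*m^3 + 15.5076*m^2 - 22.9062*m + 3.783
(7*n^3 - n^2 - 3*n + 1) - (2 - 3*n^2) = 7*n^3 + 2*n^2 - 3*n - 1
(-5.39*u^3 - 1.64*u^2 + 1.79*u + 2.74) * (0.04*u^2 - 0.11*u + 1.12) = -0.2156*u^5 + 0.5273*u^4 - 5.7848*u^3 - 1.9241*u^2 + 1.7034*u + 3.0688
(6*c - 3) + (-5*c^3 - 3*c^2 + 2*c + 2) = -5*c^3 - 3*c^2 + 8*c - 1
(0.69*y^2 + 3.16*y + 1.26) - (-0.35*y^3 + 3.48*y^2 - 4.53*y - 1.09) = 0.35*y^3 - 2.79*y^2 + 7.69*y + 2.35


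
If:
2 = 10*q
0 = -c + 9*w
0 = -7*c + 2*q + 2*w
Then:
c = 18/305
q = 1/5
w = 2/305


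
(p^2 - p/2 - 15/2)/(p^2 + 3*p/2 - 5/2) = (p - 3)/(p - 1)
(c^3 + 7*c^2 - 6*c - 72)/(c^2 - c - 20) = (c^2 + 3*c - 18)/(c - 5)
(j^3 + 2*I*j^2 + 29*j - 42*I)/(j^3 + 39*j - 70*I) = (j - 3*I)/(j - 5*I)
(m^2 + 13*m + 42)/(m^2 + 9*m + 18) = (m + 7)/(m + 3)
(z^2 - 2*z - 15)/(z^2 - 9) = (z - 5)/(z - 3)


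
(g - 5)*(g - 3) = g^2 - 8*g + 15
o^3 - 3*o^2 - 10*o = o*(o - 5)*(o + 2)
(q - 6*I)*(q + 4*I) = q^2 - 2*I*q + 24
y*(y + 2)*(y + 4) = y^3 + 6*y^2 + 8*y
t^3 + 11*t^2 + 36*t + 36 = (t + 2)*(t + 3)*(t + 6)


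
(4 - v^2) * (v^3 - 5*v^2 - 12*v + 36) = -v^5 + 5*v^4 + 16*v^3 - 56*v^2 - 48*v + 144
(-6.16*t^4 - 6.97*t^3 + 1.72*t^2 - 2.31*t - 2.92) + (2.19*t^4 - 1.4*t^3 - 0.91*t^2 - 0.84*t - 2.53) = -3.97*t^4 - 8.37*t^3 + 0.81*t^2 - 3.15*t - 5.45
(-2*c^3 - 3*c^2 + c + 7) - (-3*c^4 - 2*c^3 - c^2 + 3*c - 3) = 3*c^4 - 2*c^2 - 2*c + 10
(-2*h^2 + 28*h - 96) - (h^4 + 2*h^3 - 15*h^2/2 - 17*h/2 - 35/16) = -h^4 - 2*h^3 + 11*h^2/2 + 73*h/2 - 1501/16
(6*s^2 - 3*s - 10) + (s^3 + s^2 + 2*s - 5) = s^3 + 7*s^2 - s - 15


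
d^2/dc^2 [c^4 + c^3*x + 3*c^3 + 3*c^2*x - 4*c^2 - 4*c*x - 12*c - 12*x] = 12*c^2 + 6*c*x + 18*c + 6*x - 8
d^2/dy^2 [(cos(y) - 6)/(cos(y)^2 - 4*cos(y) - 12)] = (sin(y)^2 + 2*cos(y) + 1)/(cos(y) + 2)^3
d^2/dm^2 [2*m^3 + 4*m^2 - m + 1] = 12*m + 8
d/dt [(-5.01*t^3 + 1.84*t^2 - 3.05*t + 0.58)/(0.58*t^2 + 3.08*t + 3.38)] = (-2.9058*t^4 - 30.8616*t^3 - 43.3652*t^2 + 11.7656*t - 12.0954)/(0.3364*t^4 + 3.5728*t^3 + 13.4072*t^2 + 20.8208*t + 11.4244)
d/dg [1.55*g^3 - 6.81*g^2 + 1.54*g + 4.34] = 4.65*g^2 - 13.62*g + 1.54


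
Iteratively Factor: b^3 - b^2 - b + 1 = (b + 1)*(b^2 - 2*b + 1) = (b - 1)*(b + 1)*(b - 1)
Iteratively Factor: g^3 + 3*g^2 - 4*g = (g + 4)*(g^2 - g) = g*(g + 4)*(g - 1)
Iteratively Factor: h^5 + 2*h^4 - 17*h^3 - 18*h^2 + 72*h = (h + 4)*(h^4 - 2*h^3 - 9*h^2 + 18*h) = (h - 3)*(h + 4)*(h^3 + h^2 - 6*h) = (h - 3)*(h - 2)*(h + 4)*(h^2 + 3*h) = (h - 3)*(h - 2)*(h + 3)*(h + 4)*(h)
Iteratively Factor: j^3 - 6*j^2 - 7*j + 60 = (j - 5)*(j^2 - j - 12) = (j - 5)*(j + 3)*(j - 4)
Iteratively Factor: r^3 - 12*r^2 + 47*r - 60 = (r - 3)*(r^2 - 9*r + 20) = (r - 4)*(r - 3)*(r - 5)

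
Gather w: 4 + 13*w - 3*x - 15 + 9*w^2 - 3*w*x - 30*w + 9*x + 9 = 9*w^2 + w*(-3*x - 17) + 6*x - 2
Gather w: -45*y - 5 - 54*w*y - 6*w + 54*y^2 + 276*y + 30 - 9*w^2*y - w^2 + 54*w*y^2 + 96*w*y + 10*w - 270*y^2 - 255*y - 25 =w^2*(-9*y - 1) + w*(54*y^2 + 42*y + 4) - 216*y^2 - 24*y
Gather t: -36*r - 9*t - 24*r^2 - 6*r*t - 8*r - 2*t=-24*r^2 - 44*r + t*(-6*r - 11)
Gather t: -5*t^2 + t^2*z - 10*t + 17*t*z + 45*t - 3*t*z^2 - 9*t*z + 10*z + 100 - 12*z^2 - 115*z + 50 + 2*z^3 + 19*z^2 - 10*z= t^2*(z - 5) + t*(-3*z^2 + 8*z + 35) + 2*z^3 + 7*z^2 - 115*z + 150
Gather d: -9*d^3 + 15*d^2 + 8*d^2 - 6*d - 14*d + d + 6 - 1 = -9*d^3 + 23*d^2 - 19*d + 5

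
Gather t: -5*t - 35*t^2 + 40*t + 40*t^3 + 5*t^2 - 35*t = 40*t^3 - 30*t^2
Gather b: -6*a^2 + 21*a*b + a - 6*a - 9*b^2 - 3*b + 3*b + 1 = -6*a^2 + 21*a*b - 5*a - 9*b^2 + 1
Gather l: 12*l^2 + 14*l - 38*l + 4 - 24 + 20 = 12*l^2 - 24*l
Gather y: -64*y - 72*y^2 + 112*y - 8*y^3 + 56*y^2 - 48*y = -8*y^3 - 16*y^2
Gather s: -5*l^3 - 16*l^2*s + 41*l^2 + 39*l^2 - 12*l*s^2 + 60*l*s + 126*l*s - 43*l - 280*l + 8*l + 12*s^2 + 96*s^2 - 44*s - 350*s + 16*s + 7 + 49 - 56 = -5*l^3 + 80*l^2 - 315*l + s^2*(108 - 12*l) + s*(-16*l^2 + 186*l - 378)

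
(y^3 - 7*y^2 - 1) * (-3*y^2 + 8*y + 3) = -3*y^5 + 29*y^4 - 53*y^3 - 18*y^2 - 8*y - 3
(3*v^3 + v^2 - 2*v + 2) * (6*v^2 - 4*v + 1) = 18*v^5 - 6*v^4 - 13*v^3 + 21*v^2 - 10*v + 2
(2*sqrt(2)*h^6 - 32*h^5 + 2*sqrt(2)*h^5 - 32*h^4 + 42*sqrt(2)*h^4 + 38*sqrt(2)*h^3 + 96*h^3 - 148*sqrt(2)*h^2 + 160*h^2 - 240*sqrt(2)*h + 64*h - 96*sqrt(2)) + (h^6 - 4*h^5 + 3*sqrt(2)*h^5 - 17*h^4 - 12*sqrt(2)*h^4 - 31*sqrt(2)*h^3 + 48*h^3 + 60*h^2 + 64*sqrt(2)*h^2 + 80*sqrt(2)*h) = h^6 + 2*sqrt(2)*h^6 - 36*h^5 + 5*sqrt(2)*h^5 - 49*h^4 + 30*sqrt(2)*h^4 + 7*sqrt(2)*h^3 + 144*h^3 - 84*sqrt(2)*h^2 + 220*h^2 - 160*sqrt(2)*h + 64*h - 96*sqrt(2)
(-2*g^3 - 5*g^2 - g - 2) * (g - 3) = -2*g^4 + g^3 + 14*g^2 + g + 6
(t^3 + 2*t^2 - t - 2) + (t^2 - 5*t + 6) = t^3 + 3*t^2 - 6*t + 4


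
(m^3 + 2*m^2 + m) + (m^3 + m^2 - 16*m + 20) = 2*m^3 + 3*m^2 - 15*m + 20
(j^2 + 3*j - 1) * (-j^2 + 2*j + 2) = -j^4 - j^3 + 9*j^2 + 4*j - 2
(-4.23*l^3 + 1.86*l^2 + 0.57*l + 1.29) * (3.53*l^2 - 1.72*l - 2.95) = -14.9319*l^5 + 13.8414*l^4 + 11.2914*l^3 - 1.9137*l^2 - 3.9003*l - 3.8055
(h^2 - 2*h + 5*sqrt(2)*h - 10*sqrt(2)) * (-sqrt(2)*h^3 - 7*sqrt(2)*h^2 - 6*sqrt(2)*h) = -sqrt(2)*h^5 - 10*h^4 - 5*sqrt(2)*h^4 - 50*h^3 + 8*sqrt(2)*h^3 + 12*sqrt(2)*h^2 + 80*h^2 + 120*h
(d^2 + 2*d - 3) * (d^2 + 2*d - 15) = d^4 + 4*d^3 - 14*d^2 - 36*d + 45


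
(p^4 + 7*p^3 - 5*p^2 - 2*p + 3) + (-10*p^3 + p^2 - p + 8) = p^4 - 3*p^3 - 4*p^2 - 3*p + 11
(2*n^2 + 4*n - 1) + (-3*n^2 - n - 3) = -n^2 + 3*n - 4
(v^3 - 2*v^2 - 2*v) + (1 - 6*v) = v^3 - 2*v^2 - 8*v + 1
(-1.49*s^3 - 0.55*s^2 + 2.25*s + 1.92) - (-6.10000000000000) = -1.49*s^3 - 0.55*s^2 + 2.25*s + 8.02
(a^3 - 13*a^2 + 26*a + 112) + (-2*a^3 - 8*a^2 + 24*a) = -a^3 - 21*a^2 + 50*a + 112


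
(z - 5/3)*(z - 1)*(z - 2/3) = z^3 - 10*z^2/3 + 31*z/9 - 10/9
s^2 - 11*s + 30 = (s - 6)*(s - 5)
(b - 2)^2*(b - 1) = b^3 - 5*b^2 + 8*b - 4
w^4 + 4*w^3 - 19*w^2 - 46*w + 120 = (w - 3)*(w - 2)*(w + 4)*(w + 5)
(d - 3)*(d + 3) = d^2 - 9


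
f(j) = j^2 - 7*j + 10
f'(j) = 2*j - 7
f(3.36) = -2.23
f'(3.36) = -0.28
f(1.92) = 0.25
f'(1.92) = -3.16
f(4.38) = -1.48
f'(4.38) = 1.76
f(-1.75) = 25.31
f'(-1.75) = -10.50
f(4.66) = -0.90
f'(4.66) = 2.32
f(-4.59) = 63.20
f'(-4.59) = -16.18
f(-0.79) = 16.15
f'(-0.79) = -8.58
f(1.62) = 1.28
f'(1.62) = -3.76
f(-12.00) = 238.00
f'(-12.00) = -31.00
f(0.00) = 10.00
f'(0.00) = -7.00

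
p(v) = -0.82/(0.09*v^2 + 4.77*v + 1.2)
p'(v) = -0.82*(-0.18*v - 4.77)/(0.09*v^2 + 4.77*v + 1.2)^2 = (0.1476*v + 3.9114)/(0.09*v^2 + 4.77*v + 1.2)^2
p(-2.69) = 0.07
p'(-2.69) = 0.03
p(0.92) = -0.14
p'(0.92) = 0.13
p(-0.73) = 0.37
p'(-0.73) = 0.76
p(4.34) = -0.03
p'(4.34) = 0.01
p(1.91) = -0.08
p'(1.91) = 0.04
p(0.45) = -0.24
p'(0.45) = 0.35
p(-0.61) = 0.49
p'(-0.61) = 1.36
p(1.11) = -0.12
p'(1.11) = 0.09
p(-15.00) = 0.02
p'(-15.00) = 0.00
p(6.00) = -0.02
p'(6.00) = 0.00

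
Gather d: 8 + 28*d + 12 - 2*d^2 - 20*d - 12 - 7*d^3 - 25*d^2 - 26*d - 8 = -7*d^3 - 27*d^2 - 18*d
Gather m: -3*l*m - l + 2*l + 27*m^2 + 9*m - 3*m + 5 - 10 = l + 27*m^2 + m*(6 - 3*l) - 5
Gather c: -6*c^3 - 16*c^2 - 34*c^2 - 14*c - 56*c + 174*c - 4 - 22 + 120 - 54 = -6*c^3 - 50*c^2 + 104*c + 40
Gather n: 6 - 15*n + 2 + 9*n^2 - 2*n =9*n^2 - 17*n + 8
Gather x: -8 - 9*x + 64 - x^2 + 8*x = -x^2 - x + 56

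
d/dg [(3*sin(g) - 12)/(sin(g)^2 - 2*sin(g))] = 3*(-cos(g) + 8/tan(g) - 8*cos(g)/sin(g)^2)/(sin(g) - 2)^2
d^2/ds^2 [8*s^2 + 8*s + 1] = 16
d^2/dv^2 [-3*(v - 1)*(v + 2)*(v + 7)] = -18*v - 48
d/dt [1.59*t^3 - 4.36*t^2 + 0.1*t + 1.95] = 4.77*t^2 - 8.72*t + 0.1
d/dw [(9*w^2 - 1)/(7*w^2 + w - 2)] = (9*w^2 - 22*w + 1)/(49*w^4 + 14*w^3 - 27*w^2 - 4*w + 4)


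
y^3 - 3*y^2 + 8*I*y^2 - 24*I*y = y*(y - 3)*(y + 8*I)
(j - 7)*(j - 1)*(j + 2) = j^3 - 6*j^2 - 9*j + 14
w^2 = w^2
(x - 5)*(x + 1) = x^2 - 4*x - 5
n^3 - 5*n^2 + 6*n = n*(n - 3)*(n - 2)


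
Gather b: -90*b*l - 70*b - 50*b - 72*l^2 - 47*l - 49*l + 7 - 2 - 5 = b*(-90*l - 120) - 72*l^2 - 96*l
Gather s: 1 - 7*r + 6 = 7 - 7*r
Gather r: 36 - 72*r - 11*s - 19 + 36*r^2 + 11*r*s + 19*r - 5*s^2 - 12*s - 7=36*r^2 + r*(11*s - 53) - 5*s^2 - 23*s + 10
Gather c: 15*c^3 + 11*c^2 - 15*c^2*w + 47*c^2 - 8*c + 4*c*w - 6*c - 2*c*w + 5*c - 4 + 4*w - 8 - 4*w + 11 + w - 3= 15*c^3 + c^2*(58 - 15*w) + c*(2*w - 9) + w - 4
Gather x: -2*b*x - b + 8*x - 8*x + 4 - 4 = -2*b*x - b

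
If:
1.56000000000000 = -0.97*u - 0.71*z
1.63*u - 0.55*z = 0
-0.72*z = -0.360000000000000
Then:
No Solution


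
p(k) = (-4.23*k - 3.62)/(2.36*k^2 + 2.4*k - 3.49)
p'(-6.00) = 0.06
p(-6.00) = 0.32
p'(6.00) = 0.05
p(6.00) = -0.30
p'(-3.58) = 0.27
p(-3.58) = 0.63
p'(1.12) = 11.83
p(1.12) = -3.87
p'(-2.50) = 1.56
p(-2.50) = 1.32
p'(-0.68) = 1.01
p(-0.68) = 0.18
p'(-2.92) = 0.63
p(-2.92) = 0.91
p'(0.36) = 5.74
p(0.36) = 2.22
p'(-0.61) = 1.01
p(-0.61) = 0.26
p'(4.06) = 0.13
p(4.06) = -0.46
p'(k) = (-4.72*k - 2.4)*(-4.23*k - 3.62)/(2.36*k^2 + 2.4*k - 3.49)^2 - 4.23/(2.36*k^2 + 2.4*k - 3.49)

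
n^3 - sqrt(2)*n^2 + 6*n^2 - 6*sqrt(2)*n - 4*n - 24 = (n + 6)*(n - 2*sqrt(2))*(n + sqrt(2))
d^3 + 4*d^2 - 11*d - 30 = (d - 3)*(d + 2)*(d + 5)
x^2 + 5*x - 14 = (x - 2)*(x + 7)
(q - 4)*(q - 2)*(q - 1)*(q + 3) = q^4 - 4*q^3 - 7*q^2 + 34*q - 24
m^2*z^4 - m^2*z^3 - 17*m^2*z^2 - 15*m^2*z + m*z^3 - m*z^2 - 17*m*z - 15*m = (z - 5)*(z + 3)*(m*z + 1)*(m*z + m)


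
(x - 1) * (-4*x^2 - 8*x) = -4*x^3 - 4*x^2 + 8*x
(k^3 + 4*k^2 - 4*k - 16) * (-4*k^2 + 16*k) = -4*k^5 + 80*k^3 - 256*k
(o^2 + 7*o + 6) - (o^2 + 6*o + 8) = o - 2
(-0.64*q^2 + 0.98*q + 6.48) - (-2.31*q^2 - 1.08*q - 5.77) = 1.67*q^2 + 2.06*q + 12.25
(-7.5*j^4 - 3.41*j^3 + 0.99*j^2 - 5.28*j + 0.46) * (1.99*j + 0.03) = -14.925*j^5 - 7.0109*j^4 + 1.8678*j^3 - 10.4775*j^2 + 0.757*j + 0.0138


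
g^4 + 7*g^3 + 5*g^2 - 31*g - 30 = (g - 2)*(g + 1)*(g + 3)*(g + 5)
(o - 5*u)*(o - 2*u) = o^2 - 7*o*u + 10*u^2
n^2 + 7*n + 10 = (n + 2)*(n + 5)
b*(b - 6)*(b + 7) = b^3 + b^2 - 42*b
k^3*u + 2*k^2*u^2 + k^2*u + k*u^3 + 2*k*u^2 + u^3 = (k + u)^2*(k*u + u)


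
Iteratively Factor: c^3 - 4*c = (c - 2)*(c^2 + 2*c) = (c - 2)*(c + 2)*(c)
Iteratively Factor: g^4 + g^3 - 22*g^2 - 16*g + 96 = (g - 2)*(g^3 + 3*g^2 - 16*g - 48) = (g - 2)*(g + 4)*(g^2 - g - 12) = (g - 2)*(g + 3)*(g + 4)*(g - 4)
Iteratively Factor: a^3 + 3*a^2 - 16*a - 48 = (a + 3)*(a^2 - 16) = (a + 3)*(a + 4)*(a - 4)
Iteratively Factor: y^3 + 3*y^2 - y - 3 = (y + 3)*(y^2 - 1) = (y + 1)*(y + 3)*(y - 1)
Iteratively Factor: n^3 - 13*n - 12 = (n - 4)*(n^2 + 4*n + 3) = (n - 4)*(n + 3)*(n + 1)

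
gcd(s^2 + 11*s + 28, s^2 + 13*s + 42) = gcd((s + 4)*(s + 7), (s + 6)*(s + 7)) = s + 7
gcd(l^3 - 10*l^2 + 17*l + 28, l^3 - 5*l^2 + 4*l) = l - 4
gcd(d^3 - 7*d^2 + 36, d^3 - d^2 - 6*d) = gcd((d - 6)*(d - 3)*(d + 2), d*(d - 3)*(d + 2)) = d^2 - d - 6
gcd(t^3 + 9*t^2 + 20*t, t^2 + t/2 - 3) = 1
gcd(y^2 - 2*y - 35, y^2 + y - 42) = 1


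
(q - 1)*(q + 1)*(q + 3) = q^3 + 3*q^2 - q - 3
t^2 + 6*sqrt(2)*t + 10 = (t + sqrt(2))*(t + 5*sqrt(2))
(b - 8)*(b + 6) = b^2 - 2*b - 48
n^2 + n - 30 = (n - 5)*(n + 6)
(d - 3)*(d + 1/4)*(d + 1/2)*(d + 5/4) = d^4 - d^3 - 79*d^2/16 - 97*d/32 - 15/32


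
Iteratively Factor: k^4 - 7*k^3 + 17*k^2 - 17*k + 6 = (k - 1)*(k^3 - 6*k^2 + 11*k - 6) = (k - 2)*(k - 1)*(k^2 - 4*k + 3) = (k - 2)*(k - 1)^2*(k - 3)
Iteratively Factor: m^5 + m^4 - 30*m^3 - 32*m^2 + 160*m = (m - 2)*(m^4 + 3*m^3 - 24*m^2 - 80*m) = (m - 5)*(m - 2)*(m^3 + 8*m^2 + 16*m) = (m - 5)*(m - 2)*(m + 4)*(m^2 + 4*m) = m*(m - 5)*(m - 2)*(m + 4)*(m + 4)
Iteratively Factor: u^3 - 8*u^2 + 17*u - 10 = (u - 2)*(u^2 - 6*u + 5) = (u - 2)*(u - 1)*(u - 5)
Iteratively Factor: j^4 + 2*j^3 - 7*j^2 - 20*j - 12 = (j - 3)*(j^3 + 5*j^2 + 8*j + 4) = (j - 3)*(j + 1)*(j^2 + 4*j + 4) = (j - 3)*(j + 1)*(j + 2)*(j + 2)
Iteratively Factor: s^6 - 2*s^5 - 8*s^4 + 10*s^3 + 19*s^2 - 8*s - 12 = (s - 2)*(s^5 - 8*s^3 - 6*s^2 + 7*s + 6) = (s - 3)*(s - 2)*(s^4 + 3*s^3 + s^2 - 3*s - 2) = (s - 3)*(s - 2)*(s + 2)*(s^3 + s^2 - s - 1) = (s - 3)*(s - 2)*(s + 1)*(s + 2)*(s^2 - 1) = (s - 3)*(s - 2)*(s - 1)*(s + 1)*(s + 2)*(s + 1)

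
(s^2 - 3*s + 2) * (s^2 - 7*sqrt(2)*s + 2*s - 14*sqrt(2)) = s^4 - 7*sqrt(2)*s^3 - s^3 - 4*s^2 + 7*sqrt(2)*s^2 + 4*s + 28*sqrt(2)*s - 28*sqrt(2)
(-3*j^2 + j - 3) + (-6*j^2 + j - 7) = -9*j^2 + 2*j - 10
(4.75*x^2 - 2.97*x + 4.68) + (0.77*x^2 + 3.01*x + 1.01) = 5.52*x^2 + 0.0399999999999996*x + 5.69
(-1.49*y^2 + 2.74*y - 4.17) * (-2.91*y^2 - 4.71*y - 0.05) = 4.3359*y^4 - 0.955500000000001*y^3 - 0.6962*y^2 + 19.5037*y + 0.2085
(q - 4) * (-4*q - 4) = -4*q^2 + 12*q + 16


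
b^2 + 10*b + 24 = (b + 4)*(b + 6)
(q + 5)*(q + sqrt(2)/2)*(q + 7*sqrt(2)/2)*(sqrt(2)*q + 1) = sqrt(2)*q^4 + 5*sqrt(2)*q^3 + 9*q^3 + 15*sqrt(2)*q^2/2 + 45*q^2 + 7*q/2 + 75*sqrt(2)*q/2 + 35/2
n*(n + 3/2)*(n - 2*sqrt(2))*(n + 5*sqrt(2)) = n^4 + 3*n^3/2 + 3*sqrt(2)*n^3 - 20*n^2 + 9*sqrt(2)*n^2/2 - 30*n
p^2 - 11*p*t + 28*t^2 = (p - 7*t)*(p - 4*t)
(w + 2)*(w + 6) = w^2 + 8*w + 12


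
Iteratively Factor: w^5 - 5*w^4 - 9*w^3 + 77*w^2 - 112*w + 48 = (w - 4)*(w^4 - w^3 - 13*w^2 + 25*w - 12) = (w - 4)*(w - 1)*(w^3 - 13*w + 12) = (w - 4)*(w - 1)*(w + 4)*(w^2 - 4*w + 3) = (w - 4)*(w - 3)*(w - 1)*(w + 4)*(w - 1)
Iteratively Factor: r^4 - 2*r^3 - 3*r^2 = (r)*(r^3 - 2*r^2 - 3*r) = r^2*(r^2 - 2*r - 3) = r^2*(r + 1)*(r - 3)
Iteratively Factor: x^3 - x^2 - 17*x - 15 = (x + 1)*(x^2 - 2*x - 15) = (x - 5)*(x + 1)*(x + 3)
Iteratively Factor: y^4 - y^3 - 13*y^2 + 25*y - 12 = (y - 1)*(y^3 - 13*y + 12) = (y - 3)*(y - 1)*(y^2 + 3*y - 4) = (y - 3)*(y - 1)*(y + 4)*(y - 1)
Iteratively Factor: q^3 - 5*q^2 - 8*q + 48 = (q - 4)*(q^2 - q - 12) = (q - 4)*(q + 3)*(q - 4)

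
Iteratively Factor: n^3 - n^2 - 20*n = (n + 4)*(n^2 - 5*n) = n*(n + 4)*(n - 5)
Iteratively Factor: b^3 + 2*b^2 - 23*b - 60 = (b + 3)*(b^2 - b - 20) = (b + 3)*(b + 4)*(b - 5)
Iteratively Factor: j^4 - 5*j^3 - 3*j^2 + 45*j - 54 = (j - 3)*(j^3 - 2*j^2 - 9*j + 18) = (j - 3)*(j + 3)*(j^2 - 5*j + 6) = (j - 3)*(j - 2)*(j + 3)*(j - 3)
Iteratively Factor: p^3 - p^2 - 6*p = (p)*(p^2 - p - 6) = p*(p + 2)*(p - 3)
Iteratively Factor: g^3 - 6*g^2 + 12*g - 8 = (g - 2)*(g^2 - 4*g + 4) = (g - 2)^2*(g - 2)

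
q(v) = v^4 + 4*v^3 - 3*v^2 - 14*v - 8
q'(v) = 4*v^3 + 12*v^2 - 6*v - 14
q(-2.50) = -15.19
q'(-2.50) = 13.50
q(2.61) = 52.55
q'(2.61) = 123.20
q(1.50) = -17.19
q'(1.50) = 17.50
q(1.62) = -14.66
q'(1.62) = 24.78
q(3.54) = 239.33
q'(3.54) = 292.59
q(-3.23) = -20.03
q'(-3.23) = -4.22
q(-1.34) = -1.03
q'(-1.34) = 5.96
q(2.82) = 81.61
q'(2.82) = 154.21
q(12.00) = 27040.00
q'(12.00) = 8554.00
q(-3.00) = -20.00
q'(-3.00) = 4.00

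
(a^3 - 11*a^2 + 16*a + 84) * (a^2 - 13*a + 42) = a^5 - 24*a^4 + 201*a^3 - 586*a^2 - 420*a + 3528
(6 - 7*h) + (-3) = 3 - 7*h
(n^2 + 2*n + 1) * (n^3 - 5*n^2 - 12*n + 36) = n^5 - 3*n^4 - 21*n^3 + 7*n^2 + 60*n + 36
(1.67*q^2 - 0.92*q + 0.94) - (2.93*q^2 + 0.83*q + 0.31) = -1.26*q^2 - 1.75*q + 0.63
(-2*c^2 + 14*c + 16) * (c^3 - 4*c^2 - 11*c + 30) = -2*c^5 + 22*c^4 - 18*c^3 - 278*c^2 + 244*c + 480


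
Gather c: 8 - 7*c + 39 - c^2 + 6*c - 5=-c^2 - c + 42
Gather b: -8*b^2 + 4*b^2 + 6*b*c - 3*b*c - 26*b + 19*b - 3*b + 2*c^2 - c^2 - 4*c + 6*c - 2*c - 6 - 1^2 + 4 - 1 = -4*b^2 + b*(3*c - 10) + c^2 - 4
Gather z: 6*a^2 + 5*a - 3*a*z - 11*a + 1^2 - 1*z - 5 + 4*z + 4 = 6*a^2 - 6*a + z*(3 - 3*a)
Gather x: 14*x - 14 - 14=14*x - 28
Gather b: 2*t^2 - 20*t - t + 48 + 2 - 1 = 2*t^2 - 21*t + 49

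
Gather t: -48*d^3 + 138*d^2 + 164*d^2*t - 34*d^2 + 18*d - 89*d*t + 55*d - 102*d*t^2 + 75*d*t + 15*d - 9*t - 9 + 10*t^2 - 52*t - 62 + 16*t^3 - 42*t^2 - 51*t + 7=-48*d^3 + 104*d^2 + 88*d + 16*t^3 + t^2*(-102*d - 32) + t*(164*d^2 - 14*d - 112) - 64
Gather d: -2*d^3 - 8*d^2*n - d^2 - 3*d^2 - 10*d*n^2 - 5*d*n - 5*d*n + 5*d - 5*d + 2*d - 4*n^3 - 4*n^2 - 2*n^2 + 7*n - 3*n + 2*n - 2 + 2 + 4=-2*d^3 + d^2*(-8*n - 4) + d*(-10*n^2 - 10*n + 2) - 4*n^3 - 6*n^2 + 6*n + 4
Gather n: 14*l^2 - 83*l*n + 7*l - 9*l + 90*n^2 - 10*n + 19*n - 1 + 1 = 14*l^2 - 2*l + 90*n^2 + n*(9 - 83*l)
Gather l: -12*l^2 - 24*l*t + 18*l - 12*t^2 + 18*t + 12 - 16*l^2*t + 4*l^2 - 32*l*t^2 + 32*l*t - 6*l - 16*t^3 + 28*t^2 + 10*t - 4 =l^2*(-16*t - 8) + l*(-32*t^2 + 8*t + 12) - 16*t^3 + 16*t^2 + 28*t + 8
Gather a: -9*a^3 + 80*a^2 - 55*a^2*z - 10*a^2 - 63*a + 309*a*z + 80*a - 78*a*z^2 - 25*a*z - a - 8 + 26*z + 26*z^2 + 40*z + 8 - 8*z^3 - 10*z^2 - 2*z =-9*a^3 + a^2*(70 - 55*z) + a*(-78*z^2 + 284*z + 16) - 8*z^3 + 16*z^2 + 64*z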